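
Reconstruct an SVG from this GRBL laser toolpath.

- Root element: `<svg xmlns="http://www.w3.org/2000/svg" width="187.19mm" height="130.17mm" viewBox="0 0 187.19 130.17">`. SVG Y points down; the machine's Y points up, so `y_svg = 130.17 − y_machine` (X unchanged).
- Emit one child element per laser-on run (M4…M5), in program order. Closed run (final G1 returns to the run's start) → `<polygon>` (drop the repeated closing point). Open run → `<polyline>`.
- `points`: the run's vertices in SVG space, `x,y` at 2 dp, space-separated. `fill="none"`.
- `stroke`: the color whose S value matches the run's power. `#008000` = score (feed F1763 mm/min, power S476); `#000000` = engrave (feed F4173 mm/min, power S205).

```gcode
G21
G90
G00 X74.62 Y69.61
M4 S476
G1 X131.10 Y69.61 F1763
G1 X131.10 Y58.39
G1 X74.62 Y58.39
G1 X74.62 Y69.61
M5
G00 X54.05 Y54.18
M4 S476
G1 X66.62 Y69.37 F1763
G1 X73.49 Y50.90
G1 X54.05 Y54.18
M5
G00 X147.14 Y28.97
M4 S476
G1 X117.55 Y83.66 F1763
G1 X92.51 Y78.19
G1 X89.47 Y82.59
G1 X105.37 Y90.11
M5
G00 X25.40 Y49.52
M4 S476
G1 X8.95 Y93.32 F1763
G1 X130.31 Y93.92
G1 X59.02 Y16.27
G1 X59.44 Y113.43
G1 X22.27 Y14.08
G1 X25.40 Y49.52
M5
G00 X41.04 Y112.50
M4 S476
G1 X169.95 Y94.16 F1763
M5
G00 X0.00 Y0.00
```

Each laser-on run becomes one SVG element. Flip Y back into SVG space with y_svg = 130.17 − y_machine. Every run uses S476, so all elements get stroke `#008000` (score).

Run 1: The run returns to its start, so emit a `<polygon>` with points (Y-flipped): 74.62,60.56 131.10,60.56 131.10,71.78 74.62,71.78.

Run 2: The run returns to its start, so emit a `<polygon>` with points (Y-flipped): 54.05,75.99 66.62,60.80 73.49,79.27.

Run 3: The run is open, so emit a `<polyline>` with points (Y-flipped): 147.14,101.20 117.55,46.51 92.51,51.98 89.47,47.58 105.37,40.06.

Run 4: The run returns to its start, so emit a `<polygon>` with points (Y-flipped): 25.40,80.65 8.95,36.85 130.31,36.25 59.02,113.90 59.44,16.74 22.27,116.09.

Run 5: The run is open, so emit a `<polyline>` with points (Y-flipped): 41.04,17.67 169.95,36.01.

<svg xmlns="http://www.w3.org/2000/svg" width="187.19mm" height="130.17mm" viewBox="0 0 187.19 130.17">
  <polygon points="74.62,60.56 131.10,60.56 131.10,71.78 74.62,71.78" fill="none" stroke="#008000"/>
  <polygon points="54.05,75.99 66.62,60.80 73.49,79.27" fill="none" stroke="#008000"/>
  <polyline points="147.14,101.20 117.55,46.51 92.51,51.98 89.47,47.58 105.37,40.06" fill="none" stroke="#008000"/>
  <polygon points="25.40,80.65 8.95,36.85 130.31,36.25 59.02,113.90 59.44,16.74 22.27,116.09" fill="none" stroke="#008000"/>
  <polyline points="41.04,17.67 169.95,36.01" fill="none" stroke="#008000"/>
</svg>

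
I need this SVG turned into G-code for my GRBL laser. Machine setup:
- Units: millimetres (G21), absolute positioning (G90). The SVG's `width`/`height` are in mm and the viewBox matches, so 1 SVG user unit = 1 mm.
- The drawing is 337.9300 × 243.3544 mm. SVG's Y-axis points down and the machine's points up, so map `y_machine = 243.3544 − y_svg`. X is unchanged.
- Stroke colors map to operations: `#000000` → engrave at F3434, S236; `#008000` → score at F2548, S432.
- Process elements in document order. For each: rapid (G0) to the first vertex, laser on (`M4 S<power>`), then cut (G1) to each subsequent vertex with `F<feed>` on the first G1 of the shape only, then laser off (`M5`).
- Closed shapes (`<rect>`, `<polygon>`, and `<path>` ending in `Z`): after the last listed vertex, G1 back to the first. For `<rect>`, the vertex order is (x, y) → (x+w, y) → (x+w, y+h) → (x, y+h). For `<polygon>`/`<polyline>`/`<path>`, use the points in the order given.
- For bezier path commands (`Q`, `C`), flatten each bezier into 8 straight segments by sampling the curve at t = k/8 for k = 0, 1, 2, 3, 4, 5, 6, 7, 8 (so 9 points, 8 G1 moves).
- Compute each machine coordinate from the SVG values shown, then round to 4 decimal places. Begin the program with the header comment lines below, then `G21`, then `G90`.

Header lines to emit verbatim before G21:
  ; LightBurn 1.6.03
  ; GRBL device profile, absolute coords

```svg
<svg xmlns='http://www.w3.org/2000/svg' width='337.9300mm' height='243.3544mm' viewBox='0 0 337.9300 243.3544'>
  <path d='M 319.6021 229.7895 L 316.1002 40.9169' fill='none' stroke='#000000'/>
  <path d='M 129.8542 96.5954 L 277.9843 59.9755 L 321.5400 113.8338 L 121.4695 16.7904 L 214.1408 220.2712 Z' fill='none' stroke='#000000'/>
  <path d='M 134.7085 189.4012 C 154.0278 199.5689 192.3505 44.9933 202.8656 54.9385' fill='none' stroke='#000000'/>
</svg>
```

Since the viewBox matches the mm dimensions, user units are millimetres directly. The only transform is the Y-flip y_m = 243.3544 − y_svg.

Shape 1 is a line segment drawn with `<path>`. Its stroke #000000 means engrave at S236, F3434. After flipping Y the toolpath is (319.6021,13.5649) → (316.1002,202.4375).

Shape 2 is a closed polygon drawn with `<path>`. Its stroke #000000 means engrave at S236, F3434. After flipping Y the toolpath is (129.8542,146.7590) → (277.9843,183.3789) → (321.5400,129.5206) → (121.4695,226.5640) → (214.1408,23.0832) → (129.8542,146.7590), returning to the start.

Shape 3 is a cubic bezier drawn with `<path>`. Its stroke #000000 means engrave at S236, F3434. After flipping Y the toolpath is (134.7085,53.9532) → (142.7526,57.2196) → (152.0297,72.0720) → (161.9912,94.6521) → (172.0886,121.1011) → (181.7733,147.5606) → (190.4968,170.1719) → (197.7104,185.0765) → (202.8656,188.4159).

; LightBurn 1.6.03
; GRBL device profile, absolute coords
G21
G90
G0 X319.6021 Y13.5649
M4 S236
G1 X316.1002 Y202.4375 F3434
M5
G0 X129.8542 Y146.7590
M4 S236
G1 X277.9843 Y183.3789 F3434
G1 X321.5400 Y129.5206
G1 X121.4695 Y226.5640
G1 X214.1408 Y23.0832
G1 X129.8542 Y146.7590
M5
G0 X134.7085 Y53.9532
M4 S236
G1 X142.7526 Y57.2196 F3434
G1 X152.0297 Y72.0720
G1 X161.9912 Y94.6521
G1 X172.0886 Y121.1011
G1 X181.7733 Y147.5606
G1 X190.4968 Y170.1719
G1 X197.7104 Y185.0765
G1 X202.8656 Y188.4159
M5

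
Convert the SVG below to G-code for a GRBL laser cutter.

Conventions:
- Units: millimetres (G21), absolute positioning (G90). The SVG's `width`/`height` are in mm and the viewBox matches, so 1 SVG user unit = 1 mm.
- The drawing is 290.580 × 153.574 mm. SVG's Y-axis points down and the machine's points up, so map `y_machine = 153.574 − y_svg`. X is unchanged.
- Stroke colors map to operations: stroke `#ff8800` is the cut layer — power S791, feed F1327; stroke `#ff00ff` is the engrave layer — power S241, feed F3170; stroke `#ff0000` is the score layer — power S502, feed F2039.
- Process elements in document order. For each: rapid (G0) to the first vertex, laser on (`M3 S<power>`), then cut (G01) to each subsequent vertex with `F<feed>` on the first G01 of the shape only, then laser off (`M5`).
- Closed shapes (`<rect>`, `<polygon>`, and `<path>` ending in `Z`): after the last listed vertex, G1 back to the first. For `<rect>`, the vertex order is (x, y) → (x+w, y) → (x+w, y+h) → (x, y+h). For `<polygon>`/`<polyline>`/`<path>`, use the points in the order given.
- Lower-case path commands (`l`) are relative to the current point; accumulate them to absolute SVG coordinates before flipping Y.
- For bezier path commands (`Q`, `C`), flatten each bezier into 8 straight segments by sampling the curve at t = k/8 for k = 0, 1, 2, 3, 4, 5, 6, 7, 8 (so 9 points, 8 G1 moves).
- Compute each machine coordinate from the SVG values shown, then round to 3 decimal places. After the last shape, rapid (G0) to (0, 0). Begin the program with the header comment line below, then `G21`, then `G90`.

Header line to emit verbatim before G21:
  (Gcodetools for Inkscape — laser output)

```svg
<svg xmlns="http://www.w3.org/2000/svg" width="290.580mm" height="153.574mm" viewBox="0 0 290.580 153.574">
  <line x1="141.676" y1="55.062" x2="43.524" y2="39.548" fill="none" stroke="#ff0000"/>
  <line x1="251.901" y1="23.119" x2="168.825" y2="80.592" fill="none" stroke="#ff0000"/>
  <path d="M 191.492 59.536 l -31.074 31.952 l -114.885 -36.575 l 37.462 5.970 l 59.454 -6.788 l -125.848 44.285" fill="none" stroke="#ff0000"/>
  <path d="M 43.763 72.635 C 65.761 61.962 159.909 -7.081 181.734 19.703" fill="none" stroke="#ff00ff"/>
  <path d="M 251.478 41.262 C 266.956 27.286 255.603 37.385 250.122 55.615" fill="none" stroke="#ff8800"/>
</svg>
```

(Gcodetools for Inkscape — laser output)
G21
G90
G0 X141.676 Y98.512
M3 S502
G01 X43.524 Y114.026 F2039
M5
G0 X251.901 Y130.455
M3 S502
G01 X168.825 Y72.982 F2039
M5
G0 X191.492 Y94.038
M3 S502
G01 X160.418 Y62.086 F2039
G01 X45.533 Y98.661
G01 X82.995 Y92.691
G01 X142.449 Y99.479
G01 X16.601 Y55.194
M5
G0 X43.763 Y80.939
M3 S241
G01 X55.112 Y87.376 F3170
G01 X71.532 Y97.479
G01 X91.330 Y109.439
G01 X112.813 Y121.451
G01 X134.288 Y131.707
G01 X154.062 Y138.401
G01 X170.442 Y139.724
G01 X181.734 Y133.871
M5
G0 X251.478 Y112.312
M3 S791
G01 X256.088 Y116.456 F1327
G01 X258.567 Y118.529
G01 X259.296 Y118.719
G01 X258.660 Y117.213
G01 X257.041 Y114.197
G01 X254.823 Y109.858
G01 X252.389 Y104.383
G01 X250.122 Y97.959
M5
G0 X0.000 Y0.000

viewBox `0 0 290.580 153.574` with mm width/height → 1 unit = 1 mm. Flip: y_m = 153.574 − y_svg.

**Shape 1** — `<line>` line segment, stroke `#ff0000` → score (S502, F2039). Machine vertices: (141.676,98.512) → (43.524,114.026). Open path.

**Shape 2** — `<line>` line segment, stroke `#ff0000` → score (S502, F2039). Machine vertices: (251.901,130.455) → (168.825,72.982). Open path.

**Shape 3** — `<path>` open polyline, stroke `#ff0000` → score (S502, F2039). Machine vertices: (191.492,94.038) → (160.418,62.086) → (45.533,98.661) → (82.995,92.691) → (142.449,99.479) → (16.601,55.194). Open path.

**Shape 4** — `<path>` cubic bezier, stroke `#ff00ff` → engrave (S241, F3170). Control points (SVG): P0=(43.763,72.635), P1=(65.761,61.962), P2=(159.909,-7.081), P3=(181.734,19.703); sampled at t=k/8. Machine vertices: (43.763,80.939) → (55.112,87.376) → (71.532,97.479) → (91.330,109.439) → (112.813,121.451) → (134.288,131.707) → (154.062,138.401) → (170.442,139.724) → (181.734,133.871). Open path.

**Shape 5** — `<path>` cubic bezier, stroke `#ff8800` → cut (S791, F1327). Control points (SVG): P0=(251.478,41.262), P1=(266.956,27.286), P2=(255.603,37.385), P3=(250.122,55.615); sampled at t=k/8. Machine vertices: (251.478,112.312) → (256.088,116.456) → (258.567,118.529) → (259.296,118.719) → (258.660,117.213) → (257.041,114.197) → (254.823,109.858) → (252.389,104.383) → (250.122,97.959). Open path.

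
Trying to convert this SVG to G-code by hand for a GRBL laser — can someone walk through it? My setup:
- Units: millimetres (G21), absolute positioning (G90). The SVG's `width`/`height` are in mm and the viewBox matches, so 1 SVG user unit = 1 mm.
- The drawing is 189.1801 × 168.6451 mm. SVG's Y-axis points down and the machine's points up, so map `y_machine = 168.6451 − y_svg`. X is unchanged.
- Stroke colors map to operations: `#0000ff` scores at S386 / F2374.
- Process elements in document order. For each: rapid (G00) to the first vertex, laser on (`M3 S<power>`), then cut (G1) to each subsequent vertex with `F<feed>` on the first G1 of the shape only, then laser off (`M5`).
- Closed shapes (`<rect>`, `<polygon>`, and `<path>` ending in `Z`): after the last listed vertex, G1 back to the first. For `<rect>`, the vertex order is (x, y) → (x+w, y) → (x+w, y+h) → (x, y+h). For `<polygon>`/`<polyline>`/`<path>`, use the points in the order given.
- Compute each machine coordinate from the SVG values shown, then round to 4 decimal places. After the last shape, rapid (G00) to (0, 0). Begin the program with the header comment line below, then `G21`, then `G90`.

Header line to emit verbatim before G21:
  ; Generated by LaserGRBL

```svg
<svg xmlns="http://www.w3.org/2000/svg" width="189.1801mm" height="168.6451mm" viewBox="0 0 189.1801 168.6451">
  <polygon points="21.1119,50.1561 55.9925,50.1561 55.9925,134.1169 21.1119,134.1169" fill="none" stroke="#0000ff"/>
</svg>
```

Since the viewBox matches the mm dimensions, user units are millimetres directly. The only transform is the Y-flip y_m = 168.6451 − y_svg.

Shape 1 is a rectangle drawn with `<polygon>`. Its stroke #0000ff means score at S386, F2374. After flipping Y the toolpath is (21.1119,118.4890) → (55.9925,118.4890) → (55.9925,34.5282) → (21.1119,34.5282) → (21.1119,118.4890), returning to the start.

; Generated by LaserGRBL
G21
G90
G00 X21.1119 Y118.4890
M3 S386
G1 X55.9925 Y118.4890 F2374
G1 X55.9925 Y34.5282
G1 X21.1119 Y34.5282
G1 X21.1119 Y118.4890
M5
G00 X0.0000 Y0.0000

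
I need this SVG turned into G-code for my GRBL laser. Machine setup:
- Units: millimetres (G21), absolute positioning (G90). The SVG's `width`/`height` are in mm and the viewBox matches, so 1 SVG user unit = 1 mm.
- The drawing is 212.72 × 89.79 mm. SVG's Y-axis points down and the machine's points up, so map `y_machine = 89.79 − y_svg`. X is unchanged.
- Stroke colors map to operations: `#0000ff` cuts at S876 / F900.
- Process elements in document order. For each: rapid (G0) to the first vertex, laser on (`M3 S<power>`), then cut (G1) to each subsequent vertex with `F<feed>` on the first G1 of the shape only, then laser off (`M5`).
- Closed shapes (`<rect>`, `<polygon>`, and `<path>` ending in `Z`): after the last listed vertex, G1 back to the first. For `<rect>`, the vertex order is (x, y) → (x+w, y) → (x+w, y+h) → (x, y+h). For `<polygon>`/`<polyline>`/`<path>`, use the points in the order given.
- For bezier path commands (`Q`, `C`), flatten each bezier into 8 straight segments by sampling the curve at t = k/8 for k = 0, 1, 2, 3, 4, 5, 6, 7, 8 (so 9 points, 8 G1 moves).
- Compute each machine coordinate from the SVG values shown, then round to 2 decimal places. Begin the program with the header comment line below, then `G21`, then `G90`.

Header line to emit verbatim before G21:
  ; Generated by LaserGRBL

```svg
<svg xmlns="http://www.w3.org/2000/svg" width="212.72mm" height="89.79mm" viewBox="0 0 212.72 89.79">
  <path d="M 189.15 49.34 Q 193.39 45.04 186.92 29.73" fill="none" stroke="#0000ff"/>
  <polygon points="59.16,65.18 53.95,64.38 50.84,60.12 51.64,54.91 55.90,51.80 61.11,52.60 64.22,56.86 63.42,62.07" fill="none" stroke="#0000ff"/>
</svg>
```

; Generated by LaserGRBL
G21
G90
G0 X189.15 Y40.45
M3 S876
G1 X190.04 Y41.70 F900
G1 X190.60 Y43.29
G1 X190.82 Y45.22
G1 X190.71 Y47.50
G1 X190.27 Y50.13
G1 X189.49 Y53.09
G1 X188.37 Y56.40
G1 X186.92 Y60.06
M5
G0 X59.16 Y24.61
M3 S876
G1 X53.95 Y25.41 F900
G1 X50.84 Y29.67
G1 X51.64 Y34.88
G1 X55.90 Y37.99
G1 X61.11 Y37.19
G1 X64.22 Y32.93
G1 X63.42 Y27.72
G1 X59.16 Y24.61
M5

1 u = 1 mm; y_m = 89.79 − y.

[1] `<path>` quadratic bezier, #0000ff→cut S876 F900: (189.15,40.45) → (190.04,41.70) → (190.60,43.29) → (190.82,45.22) → (190.71,47.50) → (190.27,50.13) → (189.49,53.09) → (188.37,56.40) → (186.92,60.06)

[2] `<polygon>` regular polygon, #0000ff→cut S876 F900: (59.16,24.61) → (53.95,25.41) → (50.84,29.67) → (51.64,34.88) → (55.90,37.99) → (61.11,37.19) → (64.22,32.93) → (63.42,27.72) → (59.16,24.61) (closed)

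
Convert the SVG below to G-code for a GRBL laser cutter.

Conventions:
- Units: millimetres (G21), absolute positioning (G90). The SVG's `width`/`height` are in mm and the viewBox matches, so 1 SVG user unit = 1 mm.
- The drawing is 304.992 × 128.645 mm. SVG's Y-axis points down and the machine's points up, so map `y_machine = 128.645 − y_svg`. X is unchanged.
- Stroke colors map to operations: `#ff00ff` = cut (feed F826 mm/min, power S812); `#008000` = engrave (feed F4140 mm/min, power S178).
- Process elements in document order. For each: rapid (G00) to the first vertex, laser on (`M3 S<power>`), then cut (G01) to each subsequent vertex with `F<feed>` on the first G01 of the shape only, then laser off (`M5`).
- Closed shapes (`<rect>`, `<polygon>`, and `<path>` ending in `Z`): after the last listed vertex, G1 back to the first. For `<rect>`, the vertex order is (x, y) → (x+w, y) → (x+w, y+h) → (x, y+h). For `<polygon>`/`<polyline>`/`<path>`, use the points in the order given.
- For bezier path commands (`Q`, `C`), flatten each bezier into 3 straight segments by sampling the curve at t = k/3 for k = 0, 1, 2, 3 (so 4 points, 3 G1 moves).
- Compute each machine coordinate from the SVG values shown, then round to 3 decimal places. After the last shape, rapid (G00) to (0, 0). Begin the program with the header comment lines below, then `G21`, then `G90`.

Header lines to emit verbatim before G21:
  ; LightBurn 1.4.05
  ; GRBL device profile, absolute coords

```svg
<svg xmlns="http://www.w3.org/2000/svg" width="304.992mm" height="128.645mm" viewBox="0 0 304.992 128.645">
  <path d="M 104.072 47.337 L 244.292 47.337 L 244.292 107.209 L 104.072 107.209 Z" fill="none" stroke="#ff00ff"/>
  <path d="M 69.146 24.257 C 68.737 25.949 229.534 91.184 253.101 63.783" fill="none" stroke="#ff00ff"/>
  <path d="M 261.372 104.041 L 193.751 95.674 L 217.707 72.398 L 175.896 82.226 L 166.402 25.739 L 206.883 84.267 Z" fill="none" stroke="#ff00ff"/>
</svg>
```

; LightBurn 1.4.05
; GRBL device profile, absolute coords
G21
G90
G00 X104.072 Y81.308
M3 S812
G01 X244.292 Y81.308 F826
G01 X244.292 Y21.436
G01 X104.072 Y21.436
G01 X104.072 Y81.308
M5
G00 X69.146 Y104.388
M3 S812
G01 X111.419 Y87.299 F826
G01 X194.844 Y62.555
G01 X253.101 Y64.862
M5
G00 X261.372 Y24.604
M3 S812
G01 X193.751 Y32.971 F826
G01 X217.707 Y56.247
G01 X175.896 Y46.419
G01 X166.402 Y102.906
G01 X206.883 Y44.378
G01 X261.372 Y24.604
M5
G00 X0.000 Y0.000

Since the viewBox matches the mm dimensions, user units are millimetres directly. The only transform is the Y-flip y_m = 128.645 − y_svg.

Shape 1 is a rectangle drawn with `<path>`. Its stroke #ff00ff means cut at S812, F826. After flipping Y the toolpath is (104.072,81.308) → (244.292,81.308) → (244.292,21.436) → (104.072,21.436) → (104.072,81.308), returning to the start.

Shape 2 is a cubic bezier drawn with `<path>`. Its stroke #ff00ff means cut at S812, F826. After flipping Y the toolpath is (69.146,104.388) → (111.419,87.299) → (194.844,62.555) → (253.101,64.862).

Shape 3 is a closed polygon drawn with `<path>`. Its stroke #ff00ff means cut at S812, F826. After flipping Y the toolpath is (261.372,24.604) → (193.751,32.971) → (217.707,56.247) → (175.896,46.419) → (166.402,102.906) → (206.883,44.378) → (261.372,24.604), returning to the start.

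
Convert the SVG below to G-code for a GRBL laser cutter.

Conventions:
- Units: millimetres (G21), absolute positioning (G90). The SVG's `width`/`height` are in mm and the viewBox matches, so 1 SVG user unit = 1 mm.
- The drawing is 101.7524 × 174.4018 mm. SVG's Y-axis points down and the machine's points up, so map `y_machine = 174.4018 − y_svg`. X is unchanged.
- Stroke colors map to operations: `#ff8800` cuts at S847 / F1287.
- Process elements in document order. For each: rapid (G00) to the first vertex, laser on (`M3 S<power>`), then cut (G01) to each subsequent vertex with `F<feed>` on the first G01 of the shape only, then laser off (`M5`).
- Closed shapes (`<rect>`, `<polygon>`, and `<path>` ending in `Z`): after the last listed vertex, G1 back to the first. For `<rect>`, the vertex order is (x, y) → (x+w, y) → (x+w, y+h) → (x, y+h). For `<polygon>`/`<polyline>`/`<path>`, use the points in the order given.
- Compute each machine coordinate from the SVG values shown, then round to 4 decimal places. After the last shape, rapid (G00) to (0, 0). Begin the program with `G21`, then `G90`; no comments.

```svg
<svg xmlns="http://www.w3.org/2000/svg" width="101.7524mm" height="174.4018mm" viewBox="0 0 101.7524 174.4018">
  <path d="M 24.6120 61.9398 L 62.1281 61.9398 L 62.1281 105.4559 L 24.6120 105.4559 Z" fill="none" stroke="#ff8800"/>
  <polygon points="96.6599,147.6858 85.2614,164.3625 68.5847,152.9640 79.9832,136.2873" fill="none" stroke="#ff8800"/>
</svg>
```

viewBox `0 0 101.7524 174.4018` with mm width/height → 1 unit = 1 mm. Flip: y_m = 174.4018 − y_svg.

**Shape 1** — `<path>` rectangle, stroke `#ff8800` → cut (S847, F1287). Machine vertices: (24.6120,112.4620) → (62.1281,112.4620) → (62.1281,68.9459) → (24.6120,68.9459) → (24.6120,112.4620). Closed: final G1 returns to the first vertex.

**Shape 2** — `<polygon>` regular polygon, stroke `#ff8800` → cut (S847, F1287). Machine vertices: (96.6599,26.7160) → (85.2614,10.0393) → (68.5847,21.4378) → (79.9832,38.1145) → (96.6599,26.7160). Closed: final G1 returns to the first vertex.

G21
G90
G00 X24.6120 Y112.4620
M3 S847
G01 X62.1281 Y112.4620 F1287
G01 X62.1281 Y68.9459
G01 X24.6120 Y68.9459
G01 X24.6120 Y112.4620
M5
G00 X96.6599 Y26.7160
M3 S847
G01 X85.2614 Y10.0393 F1287
G01 X68.5847 Y21.4378
G01 X79.9832 Y38.1145
G01 X96.6599 Y26.7160
M5
G00 X0.0000 Y0.0000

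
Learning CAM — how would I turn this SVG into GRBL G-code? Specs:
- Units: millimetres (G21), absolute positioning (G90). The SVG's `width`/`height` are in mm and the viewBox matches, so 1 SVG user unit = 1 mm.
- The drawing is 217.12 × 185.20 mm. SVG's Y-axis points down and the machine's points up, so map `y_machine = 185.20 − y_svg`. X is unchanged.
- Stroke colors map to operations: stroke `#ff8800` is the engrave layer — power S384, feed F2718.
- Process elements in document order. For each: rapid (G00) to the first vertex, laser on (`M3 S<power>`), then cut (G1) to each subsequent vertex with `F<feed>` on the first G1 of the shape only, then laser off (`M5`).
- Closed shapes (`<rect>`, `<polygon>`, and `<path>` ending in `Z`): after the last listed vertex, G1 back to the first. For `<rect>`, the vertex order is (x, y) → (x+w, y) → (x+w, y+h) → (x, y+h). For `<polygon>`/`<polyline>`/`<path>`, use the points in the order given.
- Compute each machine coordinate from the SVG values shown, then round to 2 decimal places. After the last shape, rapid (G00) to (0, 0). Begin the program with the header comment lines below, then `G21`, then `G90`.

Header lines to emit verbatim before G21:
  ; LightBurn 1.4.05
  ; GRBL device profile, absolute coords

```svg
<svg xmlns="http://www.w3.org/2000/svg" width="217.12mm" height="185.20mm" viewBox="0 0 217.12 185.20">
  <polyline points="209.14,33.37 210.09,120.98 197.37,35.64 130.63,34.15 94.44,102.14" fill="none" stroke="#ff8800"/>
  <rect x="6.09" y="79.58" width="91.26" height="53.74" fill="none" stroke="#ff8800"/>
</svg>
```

Since the viewBox matches the mm dimensions, user units are millimetres directly. The only transform is the Y-flip y_m = 185.20 − y_svg.

Shape 1 is a open polyline drawn with `<polyline>`. Its stroke #ff8800 means engrave at S384, F2718. After flipping Y the toolpath is (209.14,151.83) → (210.09,64.22) → (197.37,149.56) → (130.63,151.05) → (94.44,83.06).

Shape 2 is a rectangle drawn with `<rect>`. Its stroke #ff8800 means engrave at S384, F2718. After flipping Y the toolpath is (6.09,105.62) → (97.35,105.62) → (97.35,51.88) → (6.09,51.88) → (6.09,105.62), returning to the start.

; LightBurn 1.4.05
; GRBL device profile, absolute coords
G21
G90
G00 X209.14 Y151.83
M3 S384
G1 X210.09 Y64.22 F2718
G1 X197.37 Y149.56
G1 X130.63 Y151.05
G1 X94.44 Y83.06
M5
G00 X6.09 Y105.62
M3 S384
G1 X97.35 Y105.62 F2718
G1 X97.35 Y51.88
G1 X6.09 Y51.88
G1 X6.09 Y105.62
M5
G00 X0.00 Y0.00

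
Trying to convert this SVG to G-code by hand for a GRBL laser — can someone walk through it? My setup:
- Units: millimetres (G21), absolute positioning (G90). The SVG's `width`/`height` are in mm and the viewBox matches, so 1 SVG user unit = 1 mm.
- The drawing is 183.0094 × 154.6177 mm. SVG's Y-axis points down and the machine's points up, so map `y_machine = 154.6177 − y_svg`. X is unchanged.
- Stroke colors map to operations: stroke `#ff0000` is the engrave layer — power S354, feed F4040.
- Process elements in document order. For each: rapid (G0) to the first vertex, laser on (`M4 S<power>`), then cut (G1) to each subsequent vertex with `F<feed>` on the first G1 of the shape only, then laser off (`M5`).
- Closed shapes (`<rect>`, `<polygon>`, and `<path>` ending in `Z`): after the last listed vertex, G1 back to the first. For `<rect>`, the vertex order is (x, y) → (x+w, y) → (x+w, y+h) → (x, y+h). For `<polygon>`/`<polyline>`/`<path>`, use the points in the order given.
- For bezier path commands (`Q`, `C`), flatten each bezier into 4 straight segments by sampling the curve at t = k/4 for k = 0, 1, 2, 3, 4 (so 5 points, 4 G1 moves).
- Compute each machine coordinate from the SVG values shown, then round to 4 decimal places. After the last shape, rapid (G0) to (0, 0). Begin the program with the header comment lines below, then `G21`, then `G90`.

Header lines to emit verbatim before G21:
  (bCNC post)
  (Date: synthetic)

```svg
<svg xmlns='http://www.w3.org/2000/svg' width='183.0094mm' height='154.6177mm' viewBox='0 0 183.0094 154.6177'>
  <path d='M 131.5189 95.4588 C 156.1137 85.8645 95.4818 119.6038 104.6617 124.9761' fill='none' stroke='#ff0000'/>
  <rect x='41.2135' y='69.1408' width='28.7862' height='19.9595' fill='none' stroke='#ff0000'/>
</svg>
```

viewBox `0 0 183.0094 154.6177` with mm width/height → 1 unit = 1 mm. Flip: y_m = 154.6177 − y_svg.

**Shape 1** — `<path>` cubic bezier, stroke `#ff0000` → engrave (S354, F4040). Control points (SVG): P0=(131.5189,95.4588), P1=(156.1137,85.8645), P2=(95.4818,119.6038), P3=(104.6617,124.9761); sampled at t=k/4. Machine vertices: (131.5189,59.1589) → (136.4075,59.3499) → (123.8709,50.0127) → (108.4440,37.8693) → (104.6617,29.6416). Open path.

**Shape 2** — `<rect>` rectangle, stroke `#ff0000` → engrave (S354, F4040). Machine vertices: (41.2135,85.4769) → (69.9997,85.4769) → (69.9997,65.5174) → (41.2135,65.5174) → (41.2135,85.4769). Closed: final G1 returns to the first vertex.

(bCNC post)
(Date: synthetic)
G21
G90
G0 X131.5189 Y59.1589
M4 S354
G1 X136.4075 Y59.3499 F4040
G1 X123.8709 Y50.0127
G1 X108.4440 Y37.8693
G1 X104.6617 Y29.6416
M5
G0 X41.2135 Y85.4769
M4 S354
G1 X69.9997 Y85.4769 F4040
G1 X69.9997 Y65.5174
G1 X41.2135 Y65.5174
G1 X41.2135 Y85.4769
M5
G0 X0.0000 Y0.0000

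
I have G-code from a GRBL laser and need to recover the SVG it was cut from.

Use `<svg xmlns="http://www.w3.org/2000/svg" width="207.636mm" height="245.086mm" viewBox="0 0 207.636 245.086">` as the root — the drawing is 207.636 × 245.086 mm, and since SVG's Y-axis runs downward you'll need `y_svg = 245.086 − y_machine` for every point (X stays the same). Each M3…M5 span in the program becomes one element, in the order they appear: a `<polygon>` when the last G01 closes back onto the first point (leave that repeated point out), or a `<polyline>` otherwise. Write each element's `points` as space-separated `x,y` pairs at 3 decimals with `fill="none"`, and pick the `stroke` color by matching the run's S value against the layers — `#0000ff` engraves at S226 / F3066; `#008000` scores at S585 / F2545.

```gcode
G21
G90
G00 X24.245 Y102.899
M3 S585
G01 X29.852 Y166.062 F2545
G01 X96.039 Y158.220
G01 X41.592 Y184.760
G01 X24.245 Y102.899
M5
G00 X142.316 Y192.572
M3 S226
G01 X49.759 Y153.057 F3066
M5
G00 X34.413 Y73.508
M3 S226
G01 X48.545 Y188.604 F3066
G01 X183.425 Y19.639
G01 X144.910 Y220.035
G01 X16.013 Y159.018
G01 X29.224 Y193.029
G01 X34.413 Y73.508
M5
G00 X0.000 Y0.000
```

Each laser-on run becomes one SVG element. Flip Y back into SVG space with y_svg = 245.086 − y_machine.

Run 1: S585 ⇒ score layer `#008000`. The run returns to its start, so emit a `<polygon>` with points (Y-flipped): 24.245,142.187 29.852,79.024 96.039,86.866 41.592,60.326.

Run 2: the run's S226 means `#0000ff` (engrave). The run is open, so emit a `<polyline>` with points (Y-flipped): 142.316,52.514 49.759,92.029.

Run 3: the run's S226 means `#0000ff` (engrave). The run returns to its start, so emit a `<polygon>` with points (Y-flipped): 34.413,171.578 48.545,56.482 183.425,225.447 144.910,25.051 16.013,86.068 29.224,52.057.

<svg xmlns="http://www.w3.org/2000/svg" width="207.636mm" height="245.086mm" viewBox="0 0 207.636 245.086">
  <polygon points="24.245,142.187 29.852,79.024 96.039,86.866 41.592,60.326" fill="none" stroke="#008000"/>
  <polyline points="142.316,52.514 49.759,92.029" fill="none" stroke="#0000ff"/>
  <polygon points="34.413,171.578 48.545,56.482 183.425,225.447 144.910,25.051 16.013,86.068 29.224,52.057" fill="none" stroke="#0000ff"/>
</svg>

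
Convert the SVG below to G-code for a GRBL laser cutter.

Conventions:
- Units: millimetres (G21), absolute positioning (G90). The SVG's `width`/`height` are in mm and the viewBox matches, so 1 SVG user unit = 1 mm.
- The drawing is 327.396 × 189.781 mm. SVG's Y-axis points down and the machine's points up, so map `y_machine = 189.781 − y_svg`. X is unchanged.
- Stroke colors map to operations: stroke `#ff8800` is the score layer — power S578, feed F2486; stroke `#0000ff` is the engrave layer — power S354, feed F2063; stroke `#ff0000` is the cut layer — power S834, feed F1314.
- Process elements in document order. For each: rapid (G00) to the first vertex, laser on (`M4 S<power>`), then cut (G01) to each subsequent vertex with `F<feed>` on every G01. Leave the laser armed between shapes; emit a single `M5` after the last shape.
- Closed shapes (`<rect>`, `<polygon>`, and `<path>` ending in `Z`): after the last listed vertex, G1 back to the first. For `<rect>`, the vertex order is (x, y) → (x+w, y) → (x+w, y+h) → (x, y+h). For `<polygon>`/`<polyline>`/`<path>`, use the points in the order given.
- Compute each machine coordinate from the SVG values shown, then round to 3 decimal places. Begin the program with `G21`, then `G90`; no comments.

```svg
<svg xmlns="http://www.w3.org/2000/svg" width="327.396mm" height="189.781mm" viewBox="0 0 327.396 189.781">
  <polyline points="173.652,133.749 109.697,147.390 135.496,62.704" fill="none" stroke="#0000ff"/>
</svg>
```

1 u = 1 mm; y_m = 189.781 − y.

[1] `<polyline>` open polyline, #0000ff→engrave S354 F2063: (173.652,56.032) → (109.697,42.391) → (135.496,127.077)

G21
G90
G00 X173.652 Y56.032
M4 S354
G01 X109.697 Y42.391 F2063
G01 X135.496 Y127.077 F2063
M5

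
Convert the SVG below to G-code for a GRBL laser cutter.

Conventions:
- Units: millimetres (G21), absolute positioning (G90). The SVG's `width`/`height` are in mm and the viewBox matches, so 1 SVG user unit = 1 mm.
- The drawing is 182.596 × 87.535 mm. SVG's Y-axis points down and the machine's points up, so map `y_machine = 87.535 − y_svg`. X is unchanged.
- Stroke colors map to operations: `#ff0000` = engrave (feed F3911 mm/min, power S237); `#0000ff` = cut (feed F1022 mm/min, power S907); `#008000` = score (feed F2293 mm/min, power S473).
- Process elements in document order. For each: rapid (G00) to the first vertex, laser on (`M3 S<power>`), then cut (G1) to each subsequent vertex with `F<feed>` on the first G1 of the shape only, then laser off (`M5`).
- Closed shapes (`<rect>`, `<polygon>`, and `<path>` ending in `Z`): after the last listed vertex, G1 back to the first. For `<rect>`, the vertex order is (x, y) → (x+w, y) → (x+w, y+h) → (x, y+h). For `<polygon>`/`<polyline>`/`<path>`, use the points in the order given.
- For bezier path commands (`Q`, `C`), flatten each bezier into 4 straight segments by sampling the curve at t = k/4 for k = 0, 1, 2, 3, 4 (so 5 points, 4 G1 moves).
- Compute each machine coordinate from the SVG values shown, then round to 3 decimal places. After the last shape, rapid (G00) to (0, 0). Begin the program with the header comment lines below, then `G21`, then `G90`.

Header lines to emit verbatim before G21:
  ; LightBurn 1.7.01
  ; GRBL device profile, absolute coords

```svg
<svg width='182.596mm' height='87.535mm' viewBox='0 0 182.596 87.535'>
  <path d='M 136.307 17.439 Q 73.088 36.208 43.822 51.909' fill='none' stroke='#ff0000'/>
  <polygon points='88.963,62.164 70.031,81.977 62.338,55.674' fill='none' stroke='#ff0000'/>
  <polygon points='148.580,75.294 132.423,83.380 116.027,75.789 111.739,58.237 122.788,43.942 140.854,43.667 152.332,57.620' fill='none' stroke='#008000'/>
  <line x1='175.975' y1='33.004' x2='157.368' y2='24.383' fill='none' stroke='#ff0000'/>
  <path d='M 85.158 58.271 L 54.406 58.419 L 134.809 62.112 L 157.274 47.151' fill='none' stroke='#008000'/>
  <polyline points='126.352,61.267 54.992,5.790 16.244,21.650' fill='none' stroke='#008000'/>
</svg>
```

Since the viewBox matches the mm dimensions, user units are millimetres directly. The only transform is the Y-flip y_m = 87.535 − y_svg.

Shape 1 is a quadratic bezier drawn with `<path>`. Its stroke #ff0000 means engrave at S237, F3911. After flipping Y the toolpath is (136.307,70.096) → (106.820,60.903) → (81.576,52.094) → (60.577,43.668) → (43.822,35.626).

Shape 2 is a regular polygon drawn with `<polygon>`. Its stroke #ff0000 means engrave at S237, F3911. After flipping Y the toolpath is (88.963,25.371) → (70.031,5.558) → (62.338,31.861) → (88.963,25.371), returning to the start.

Shape 3 is a regular polygon drawn with `<polygon>`. Its stroke #008000 means score at S473, F2293. After flipping Y the toolpath is (148.580,12.241) → (132.423,4.155) → (116.027,11.746) → (111.739,29.298) → (122.788,43.593) → (140.854,43.868) → (152.332,29.915) → (148.580,12.241), returning to the start.

Shape 4 is a line segment drawn with `<line>`. Its stroke #ff0000 means engrave at S237, F3911. After flipping Y the toolpath is (175.975,54.531) → (157.368,63.152).

Shape 5 is a open polyline drawn with `<path>`. Its stroke #008000 means score at S473, F2293. After flipping Y the toolpath is (85.158,29.264) → (54.406,29.116) → (134.809,25.423) → (157.274,40.384).

Shape 6 is a open polyline drawn with `<polyline>`. Its stroke #008000 means score at S473, F2293. After flipping Y the toolpath is (126.352,26.268) → (54.992,81.745) → (16.244,65.885).

; LightBurn 1.7.01
; GRBL device profile, absolute coords
G21
G90
G00 X136.307 Y70.096
M3 S237
G1 X106.820 Y60.903 F3911
G1 X81.576 Y52.094
G1 X60.577 Y43.668
G1 X43.822 Y35.626
M5
G00 X88.963 Y25.371
M3 S237
G1 X70.031 Y5.558 F3911
G1 X62.338 Y31.861
G1 X88.963 Y25.371
M5
G00 X148.580 Y12.241
M3 S473
G1 X132.423 Y4.155 F2293
G1 X116.027 Y11.746
G1 X111.739 Y29.298
G1 X122.788 Y43.593
G1 X140.854 Y43.868
G1 X152.332 Y29.915
G1 X148.580 Y12.241
M5
G00 X175.975 Y54.531
M3 S237
G1 X157.368 Y63.152 F3911
M5
G00 X85.158 Y29.264
M3 S473
G1 X54.406 Y29.116 F2293
G1 X134.809 Y25.423
G1 X157.274 Y40.384
M5
G00 X126.352 Y26.268
M3 S473
G1 X54.992 Y81.745 F2293
G1 X16.244 Y65.885
M5
G00 X0.000 Y0.000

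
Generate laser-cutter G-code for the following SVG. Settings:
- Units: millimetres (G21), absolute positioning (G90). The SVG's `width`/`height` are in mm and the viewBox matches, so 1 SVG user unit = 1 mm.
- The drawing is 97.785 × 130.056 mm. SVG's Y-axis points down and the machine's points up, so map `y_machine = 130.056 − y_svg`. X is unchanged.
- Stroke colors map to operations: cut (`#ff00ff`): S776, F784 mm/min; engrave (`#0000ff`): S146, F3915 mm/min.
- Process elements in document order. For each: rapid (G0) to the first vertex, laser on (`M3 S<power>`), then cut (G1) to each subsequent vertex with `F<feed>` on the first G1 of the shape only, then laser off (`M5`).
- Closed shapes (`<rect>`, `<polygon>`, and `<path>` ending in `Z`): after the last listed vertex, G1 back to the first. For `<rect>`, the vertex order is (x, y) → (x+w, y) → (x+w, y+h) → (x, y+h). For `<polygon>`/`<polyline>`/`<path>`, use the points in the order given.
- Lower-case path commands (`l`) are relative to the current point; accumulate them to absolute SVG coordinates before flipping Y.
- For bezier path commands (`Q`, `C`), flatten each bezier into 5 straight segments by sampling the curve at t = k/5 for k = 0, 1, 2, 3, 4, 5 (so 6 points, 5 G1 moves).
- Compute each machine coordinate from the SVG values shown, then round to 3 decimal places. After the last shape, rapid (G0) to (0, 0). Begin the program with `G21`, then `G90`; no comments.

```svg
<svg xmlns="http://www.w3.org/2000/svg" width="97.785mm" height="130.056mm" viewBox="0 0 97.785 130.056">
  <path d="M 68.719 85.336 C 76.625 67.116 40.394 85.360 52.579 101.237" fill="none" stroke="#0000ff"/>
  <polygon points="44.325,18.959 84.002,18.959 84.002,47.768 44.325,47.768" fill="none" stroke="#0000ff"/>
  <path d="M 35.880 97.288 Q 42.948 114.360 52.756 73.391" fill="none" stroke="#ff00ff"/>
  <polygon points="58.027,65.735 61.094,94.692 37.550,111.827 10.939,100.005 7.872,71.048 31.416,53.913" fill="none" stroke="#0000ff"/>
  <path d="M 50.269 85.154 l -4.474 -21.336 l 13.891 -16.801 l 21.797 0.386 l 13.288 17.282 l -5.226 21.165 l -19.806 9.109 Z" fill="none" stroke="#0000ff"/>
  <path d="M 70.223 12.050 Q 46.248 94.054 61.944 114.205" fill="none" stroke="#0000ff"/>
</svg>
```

G21
G90
G0 X68.719 Y44.720
M3 S146
G1 X68.907 Y51.587 F3915
G1 X62.944 Y51.566
G1 X55.273 Y46.522
G1 X50.337 Y38.319
G1 X52.579 Y28.819
M5
G0 X44.325 Y111.097
M3 S146
G1 X84.002 Y111.097 F3915
G1 X84.002 Y82.288
G1 X44.325 Y82.288
G1 X44.325 Y111.097
M5
G0 X35.880 Y32.768
M3 S776
G1 X38.817 Y28.261 F784
G1 X41.973 Y28.397
G1 X45.348 Y33.176
G1 X48.942 Y42.599
G1 X52.756 Y56.665
M5
G0 X58.027 Y64.321
M3 S146
G1 X61.094 Y35.364 F3915
G1 X37.550 Y18.229
G1 X10.939 Y30.051
G1 X7.872 Y59.008
G1 X31.416 Y76.143
G1 X58.027 Y64.321
M5
G0 X50.269 Y44.902
M3 S146
G1 X45.795 Y66.238 F3915
G1 X59.686 Y83.039
G1 X81.483 Y82.653
G1 X94.771 Y65.371
G1 X89.545 Y44.206
G1 X69.739 Y35.097
G1 X50.269 Y44.902
M5
G0 X70.223 Y118.006
M3 S146
G1 X62.220 Y87.679 F3915
G1 X57.390 Y62.299
G1 X55.735 Y41.868
G1 X57.252 Y26.386
G1 X61.944 Y15.851
M5
G0 X0.000 Y0.000

1 u = 1 mm; y_m = 130.056 − y.

[1] `<path>` cubic bezier, #0000ff→engrave S146 F3915: (68.719,44.720) → (68.907,51.587) → (62.944,51.566) → (55.273,46.522) → (50.337,38.319) → (52.579,28.819)

[2] `<polygon>` rectangle, #0000ff→engrave S146 F3915: (44.325,111.097) → (84.002,111.097) → (84.002,82.288) → (44.325,82.288) → (44.325,111.097) (closed)

[3] `<path>` quadratic bezier, #ff00ff→cut S776 F784: (35.880,32.768) → (38.817,28.261) → (41.973,28.397) → (45.348,33.176) → (48.942,42.599) → (52.756,56.665)

[4] `<polygon>` regular polygon, #0000ff→engrave S146 F3915: (58.027,64.321) → (61.094,35.364) → (37.550,18.229) → (10.939,30.051) → (7.872,59.008) → (31.416,76.143) → (58.027,64.321) (closed)

[5] `<path>` regular polygon, #0000ff→engrave S146 F3915: (50.269,44.902) → (45.795,66.238) → (59.686,83.039) → (81.483,82.653) → (94.771,65.371) → (89.545,44.206) → (69.739,35.097) → (50.269,44.902) (closed)

[6] `<path>` quadratic bezier, #0000ff→engrave S146 F3915: (70.223,118.006) → (62.220,87.679) → (57.390,62.299) → (55.735,41.868) → (57.252,26.386) → (61.944,15.851)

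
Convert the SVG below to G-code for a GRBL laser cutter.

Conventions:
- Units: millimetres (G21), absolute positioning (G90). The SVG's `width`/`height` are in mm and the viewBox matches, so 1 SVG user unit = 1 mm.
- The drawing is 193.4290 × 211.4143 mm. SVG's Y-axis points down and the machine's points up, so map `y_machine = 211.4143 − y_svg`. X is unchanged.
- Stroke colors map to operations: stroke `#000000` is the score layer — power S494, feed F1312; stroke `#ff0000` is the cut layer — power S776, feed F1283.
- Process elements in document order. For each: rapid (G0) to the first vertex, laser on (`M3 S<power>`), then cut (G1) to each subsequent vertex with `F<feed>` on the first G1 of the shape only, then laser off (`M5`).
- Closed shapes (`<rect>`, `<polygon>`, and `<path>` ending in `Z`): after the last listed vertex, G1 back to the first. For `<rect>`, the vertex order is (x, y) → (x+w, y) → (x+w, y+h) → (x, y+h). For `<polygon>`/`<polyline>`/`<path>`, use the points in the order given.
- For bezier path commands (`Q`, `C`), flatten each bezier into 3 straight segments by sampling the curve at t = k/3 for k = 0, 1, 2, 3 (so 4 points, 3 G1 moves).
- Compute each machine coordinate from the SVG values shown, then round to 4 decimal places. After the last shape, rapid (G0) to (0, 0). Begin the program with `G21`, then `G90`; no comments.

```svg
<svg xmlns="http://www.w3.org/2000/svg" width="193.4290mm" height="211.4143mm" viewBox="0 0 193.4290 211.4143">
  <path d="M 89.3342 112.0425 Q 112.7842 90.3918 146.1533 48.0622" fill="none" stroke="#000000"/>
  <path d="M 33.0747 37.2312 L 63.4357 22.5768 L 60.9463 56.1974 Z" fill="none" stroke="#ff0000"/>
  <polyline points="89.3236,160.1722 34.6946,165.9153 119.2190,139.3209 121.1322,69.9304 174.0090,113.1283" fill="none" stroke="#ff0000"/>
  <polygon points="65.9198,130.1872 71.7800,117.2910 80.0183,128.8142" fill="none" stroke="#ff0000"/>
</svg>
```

G21
G90
G0 X89.3342 Y99.3718
M3 S494
G1 X106.0697 Y116.1033 F1312
G1 X125.0094 Y137.4300
G1 X146.1533 Y163.3521
M5
G0 X33.0747 Y174.1831
M3 S776
G1 X63.4357 Y188.8375 F1283
G1 X60.9463 Y155.2169
G1 X33.0747 Y174.1831
M5
G0 X89.3236 Y51.2421
M3 S776
G1 X34.6946 Y45.4990 F1283
G1 X119.2190 Y72.0934
G1 X121.1322 Y141.4839
G1 X174.0090 Y98.2860
M5
G0 X65.9198 Y81.2271
M3 S776
G1 X71.7800 Y94.1233 F1283
G1 X80.0183 Y82.6001
G1 X65.9198 Y81.2271
M5
G0 X0.0000 Y0.0000

viewBox `0 0 193.4290 211.4143` with mm width/height → 1 unit = 1 mm. Flip: y_m = 211.4143 − y_svg.

**Shape 1** — `<path>` quadratic bezier, stroke `#000000` → score (S494, F1312). Control points (SVG): P0=(89.3342,112.0425), P1=(112.7842,90.3918), P2=(146.1533,48.0622); sampled at t=k/3. Machine vertices: (89.3342,99.3718) → (106.0697,116.1033) → (125.0094,137.4300) → (146.1533,163.3521). Open path.

**Shape 2** — `<path>` regular polygon, stroke `#ff0000` → cut (S776, F1283). Machine vertices: (33.0747,174.1831) → (63.4357,188.8375) → (60.9463,155.2169) → (33.0747,174.1831). Closed: final G1 returns to the first vertex.

**Shape 3** — `<polyline>` open polyline, stroke `#ff0000` → cut (S776, F1283). Machine vertices: (89.3236,51.2421) → (34.6946,45.4990) → (119.2190,72.0934) → (121.1322,141.4839) → (174.0090,98.2860). Open path.

**Shape 4** — `<polygon>` regular polygon, stroke `#ff0000` → cut (S776, F1283). Machine vertices: (65.9198,81.2271) → (71.7800,94.1233) → (80.0183,82.6001) → (65.9198,81.2271). Closed: final G1 returns to the first vertex.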